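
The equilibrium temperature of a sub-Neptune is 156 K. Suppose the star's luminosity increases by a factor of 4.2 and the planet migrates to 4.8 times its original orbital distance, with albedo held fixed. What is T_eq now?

T_eq ∝ L^(1/4) · d^(−1/2).
T′ = 156 × 4.2^(1/4) / 4.8^(1/2) = 102 K.

T_eq ≈ 102 K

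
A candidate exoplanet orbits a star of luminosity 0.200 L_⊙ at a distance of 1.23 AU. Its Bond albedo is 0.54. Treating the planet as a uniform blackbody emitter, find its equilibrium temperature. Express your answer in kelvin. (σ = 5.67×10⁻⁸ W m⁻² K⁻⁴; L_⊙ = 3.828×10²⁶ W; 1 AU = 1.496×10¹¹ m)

T_eq ≈ 138 K

d = 1.23 AU = 1.84×10¹¹ m.
L = 0.200 × 3.828×10²⁶ = 7.66×10²⁵ W.
Flux: S = L/(4πd²) = 7.66×10²⁵/(4π×(1.84×10¹¹)²) = 180 W m⁻².
Energy balance: absorbed = emitted ⇒ πR²·S(1−A) = 4πR²·σT_eq⁴, so T_eq⁴ = S(1−A)/(4σ).
T_eq = [180 × 0.46 / (4 × 5.67×10⁻⁸)]^(1/4) = (3.65×10⁸)^(1/4) = 138 K.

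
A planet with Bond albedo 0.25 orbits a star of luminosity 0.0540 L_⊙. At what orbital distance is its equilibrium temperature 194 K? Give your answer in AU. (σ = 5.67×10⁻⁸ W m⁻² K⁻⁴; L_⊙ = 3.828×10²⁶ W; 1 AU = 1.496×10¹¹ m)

L = 0.0540 × 3.828×10²⁶ = 2.07×10²⁵ W.
From T_eq⁴ = L(1−A)/(16πσd²): d = √[L(1−A)/(16πσT_eq⁴)].
d = √[2.07×10²⁵ × 0.75 / (16π × 5.67×10⁻⁸ × (194)⁴)] = 6.20×10¹⁰ m = 0.414 AU.

d ≈ 0.414 AU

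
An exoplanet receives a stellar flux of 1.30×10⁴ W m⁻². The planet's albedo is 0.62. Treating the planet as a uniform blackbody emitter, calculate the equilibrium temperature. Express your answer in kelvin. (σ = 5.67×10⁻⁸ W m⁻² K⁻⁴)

T_eq ≈ 384 K

Energy balance: absorbed = emitted ⇒ πR²·S(1−A) = 4πR²·σT_eq⁴, so T_eq⁴ = S(1−A)/(4σ).
T_eq = [1.30×10⁴ × 0.38 / (4 × 5.67×10⁻⁸)]^(1/4) = (2.18×10¹⁰)^(1/4) = 384 K.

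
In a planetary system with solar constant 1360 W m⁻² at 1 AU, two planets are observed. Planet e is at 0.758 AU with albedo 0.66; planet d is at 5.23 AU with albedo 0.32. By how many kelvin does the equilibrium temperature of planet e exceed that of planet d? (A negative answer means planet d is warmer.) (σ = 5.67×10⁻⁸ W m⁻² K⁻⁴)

T_eq = [S₀(1−A)/(4σd²)]^(1/4), so T ∝ (1−A)^(1/4) / √d.
T₁ = [1360×0.34/(4×5.67×10⁻⁸×0.758²)]^(1/4) = 244.07 K.
T₂ = [1360×0.68/(4×5.67×10⁻⁸×5.23²)]^(1/4) = 110.50 K.

ΔT ≈ 133.6 K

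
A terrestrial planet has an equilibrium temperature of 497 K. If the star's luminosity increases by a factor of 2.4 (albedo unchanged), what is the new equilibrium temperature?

T_eq ∝ L^(1/4) · d^(−1/2).
T′ = 497 × 2.4^(1/4) = 619 K.

T_eq ≈ 619 K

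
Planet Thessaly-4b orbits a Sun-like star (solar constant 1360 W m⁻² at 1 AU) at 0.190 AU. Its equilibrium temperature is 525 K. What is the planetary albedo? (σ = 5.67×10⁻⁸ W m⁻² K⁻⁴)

Flux at 0.190 AU: S = 1360/0.190² = 3.77×10⁴ W m⁻².
From T_eq⁴ = S(1−A)/(4σ): 1−A = 4σT_eq⁴/S.
1−A = 4 × 5.67×10⁻⁸ × (525)⁴ / 3.77×10⁴ = 0.457.

A ≈ 0.54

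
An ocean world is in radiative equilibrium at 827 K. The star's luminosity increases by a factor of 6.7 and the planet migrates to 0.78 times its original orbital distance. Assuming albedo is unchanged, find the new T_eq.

T_eq ≈ 1510 K

T_eq ∝ L^(1/4) · d^(−1/2).
T′ = 827 × 6.7^(1/4) / 0.78^(1/2) = 1510 K.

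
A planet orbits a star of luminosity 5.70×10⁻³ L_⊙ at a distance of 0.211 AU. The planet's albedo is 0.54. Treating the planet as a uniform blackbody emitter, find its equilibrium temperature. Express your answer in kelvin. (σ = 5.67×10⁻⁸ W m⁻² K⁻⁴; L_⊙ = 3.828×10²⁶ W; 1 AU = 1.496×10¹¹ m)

T_eq ≈ 137 K

d = 0.211 AU = 3.16×10¹⁰ m.
L = 5.70×10⁻³ × 3.828×10²⁶ = 2.18×10²⁴ W.
Flux: S = L/(4πd²) = 2.18×10²⁴/(4π×(3.16×10¹⁰)²) = 174 W m⁻².
Energy balance: absorbed = emitted ⇒ πR²·S(1−A) = 4πR²·σT_eq⁴, so T_eq⁴ = S(1−A)/(4σ).
T_eq = [174 × 0.46 / (4 × 5.67×10⁻⁸)]^(1/4) = (3.53×10⁸)^(1/4) = 137 K.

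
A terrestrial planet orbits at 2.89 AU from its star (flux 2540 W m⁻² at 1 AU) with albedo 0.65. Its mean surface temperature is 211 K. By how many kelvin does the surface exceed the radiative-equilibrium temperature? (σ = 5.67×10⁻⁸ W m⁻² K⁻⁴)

ΔT ≈ 63.8 K

S = 2540/2.89² = 304.1 W m⁻².
T_eq = [S(1−A)/(4σ)]^(1/4) = [304.1×0.35/(4×5.67×10⁻⁸)]^(1/4) = 147.2 K.
ΔT = T_surf − T_eq = 211 − 147.2.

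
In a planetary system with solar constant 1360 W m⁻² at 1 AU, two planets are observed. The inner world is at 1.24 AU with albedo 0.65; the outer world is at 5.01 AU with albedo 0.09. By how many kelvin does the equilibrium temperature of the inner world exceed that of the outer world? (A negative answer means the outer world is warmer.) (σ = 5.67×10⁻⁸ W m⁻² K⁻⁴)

T_eq = [S₀(1−A)/(4σd²)]^(1/4), so T ∝ (1−A)^(1/4) / √d.
T₁ = [1360×0.35/(4×5.67×10⁻⁸×1.24²)]^(1/4) = 192.21 K.
T₂ = [1360×0.91/(4×5.67×10⁻⁸×5.01²)]^(1/4) = 121.43 K.

ΔT ≈ 70.8 K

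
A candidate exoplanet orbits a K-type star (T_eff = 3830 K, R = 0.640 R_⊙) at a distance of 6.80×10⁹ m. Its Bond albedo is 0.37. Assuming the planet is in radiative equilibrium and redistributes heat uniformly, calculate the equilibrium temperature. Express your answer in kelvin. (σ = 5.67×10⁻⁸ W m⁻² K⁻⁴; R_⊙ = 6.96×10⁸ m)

R_⋆ = 0.640 × 6.96×10⁸ = 4.45×10⁸ m.
L = 4πR_⋆²σT_⋆⁴ = 4π(4.45×10⁸)² × 5.67×10⁻⁸ × (3830)⁴ = 3.04×10²⁵ W.
S = L/(4πd²) = 5.24×10⁴ W m⁻².
Energy balance: absorbed = emitted ⇒ πR²·S(1−A) = 4πR²·σT_eq⁴, so T_eq⁴ = S(1−A)/(4σ).
T_eq = [5.24×10⁴ × 0.63 / (4 × 5.67×10⁻⁸)]^(1/4) = (1.45×10¹¹)^(1/4) = 618 K.

T_eq ≈ 618 K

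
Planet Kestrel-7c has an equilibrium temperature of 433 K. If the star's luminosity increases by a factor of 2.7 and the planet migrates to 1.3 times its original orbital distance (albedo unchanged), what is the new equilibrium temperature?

T_eq ∝ L^(1/4) · d^(−1/2).
T′ = 433 × 2.7^(1/4) / 1.3^(1/2) = 487 K.

T_eq ≈ 487 K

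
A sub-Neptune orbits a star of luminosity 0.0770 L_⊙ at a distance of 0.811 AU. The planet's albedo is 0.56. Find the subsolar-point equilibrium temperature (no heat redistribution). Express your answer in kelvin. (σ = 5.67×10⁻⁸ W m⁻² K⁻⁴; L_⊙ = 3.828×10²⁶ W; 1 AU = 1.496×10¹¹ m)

T_ss ≈ 188 K

d = 0.811 AU = 1.21×10¹¹ m.
L = 0.0770 × 3.828×10²⁶ = 2.95×10²⁵ W.
Flux: S = L/(4πd²) = 2.95×10²⁵/(4π×(1.21×10¹¹)²) = 159 W m⁻².
At the subsolar point the surface absorbs S(1−A) and emits σT⁴ per unit area — no factor of 4, since only the local patch is in balance.
T = [159 × 0.44 / 5.67×10⁻⁸]^(1/4) = (1.24×10⁹)^(1/4) = 188 K.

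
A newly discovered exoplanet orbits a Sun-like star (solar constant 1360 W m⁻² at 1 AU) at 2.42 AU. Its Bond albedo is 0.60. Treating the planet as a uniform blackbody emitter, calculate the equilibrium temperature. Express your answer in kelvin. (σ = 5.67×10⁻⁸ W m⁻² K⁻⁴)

T_eq ≈ 142 K

Flux at 2.42 AU: S = 1360/2.42² = 232 W m⁻².
Energy balance: absorbed = emitted ⇒ πR²·S(1−A) = 4πR²·σT_eq⁴, so T_eq⁴ = S(1−A)/(4σ).
T_eq = [232 × 0.40 / (4 × 5.67×10⁻⁸)]^(1/4) = (4.10×10⁸)^(1/4) = 142 K.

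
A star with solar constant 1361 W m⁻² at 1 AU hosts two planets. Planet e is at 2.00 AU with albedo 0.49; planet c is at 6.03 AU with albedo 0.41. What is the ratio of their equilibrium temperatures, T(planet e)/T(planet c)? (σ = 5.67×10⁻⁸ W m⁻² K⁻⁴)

T_eq = [S₀(1−A)/(4σd²)]^(1/4), so T ∝ (1−A)^(1/4) / √d.
T₁ = [1361×0.51/(4×5.67×10⁻⁸×2.00²)]^(1/4) = 166.31 K.
T₂ = [1361×0.59/(4×5.67×10⁻⁸×6.03²)]^(1/4) = 99.34 K.

T₁/T₂ ≈ 1.674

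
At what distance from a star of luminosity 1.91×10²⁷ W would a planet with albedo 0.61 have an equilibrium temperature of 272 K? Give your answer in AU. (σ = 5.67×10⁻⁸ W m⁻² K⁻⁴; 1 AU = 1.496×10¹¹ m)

From T_eq⁴ = L(1−A)/(16πσd²): d = √[L(1−A)/(16πσT_eq⁴)].
d = √[1.91×10²⁷ × 0.39 / (16π × 5.67×10⁻⁸ × (272)⁴)] = 2.19×10¹¹ m = 1.46 AU.

d ≈ 1.46 AU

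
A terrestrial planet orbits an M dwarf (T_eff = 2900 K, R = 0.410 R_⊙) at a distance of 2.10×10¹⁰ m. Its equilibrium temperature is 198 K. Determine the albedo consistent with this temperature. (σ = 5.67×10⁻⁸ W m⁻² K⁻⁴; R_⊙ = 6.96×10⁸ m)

A ≈ 0.53

R_⋆ = 0.410 × 6.96×10⁸ = 2.85×10⁸ m.
L = 4πR_⋆²σT_⋆⁴ = 4π(2.85×10⁸)² × 5.67×10⁻⁸ × (2900)⁴ = 4.10×10²⁴ W.
S = L/(4πd²) = 740 W m⁻².
From T_eq⁴ = S(1−A)/(4σ): 1−A = 4σT_eq⁴/S.
1−A = 4 × 5.67×10⁻⁸ × (198)⁴ / 740 = 0.471.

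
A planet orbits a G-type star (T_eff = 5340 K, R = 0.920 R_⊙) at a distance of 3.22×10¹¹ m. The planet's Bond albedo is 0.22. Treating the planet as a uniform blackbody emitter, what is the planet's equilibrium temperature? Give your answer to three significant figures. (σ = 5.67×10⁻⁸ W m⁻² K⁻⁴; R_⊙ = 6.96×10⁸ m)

T_eq ≈ 158 K

R_⋆ = 0.920 × 6.96×10⁸ = 6.40×10⁸ m.
L = 4πR_⋆²σT_⋆⁴ = 4π(6.40×10⁸)² × 5.67×10⁻⁸ × (5340)⁴ = 2.38×10²⁶ W.
S = L/(4πd²) = 182 W m⁻².
Energy balance: absorbed = emitted ⇒ πR²·S(1−A) = 4πR²·σT_eq⁴, so T_eq⁴ = S(1−A)/(4σ).
T_eq = [182 × 0.78 / (4 × 5.67×10⁻⁸)]^(1/4) = (6.27×10⁸)^(1/4) = 158 K.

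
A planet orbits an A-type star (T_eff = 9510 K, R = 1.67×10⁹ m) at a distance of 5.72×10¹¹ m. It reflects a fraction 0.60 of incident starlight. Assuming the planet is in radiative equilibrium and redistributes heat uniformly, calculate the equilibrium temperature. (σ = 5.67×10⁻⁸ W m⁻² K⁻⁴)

T_eq ≈ 289 K

L = 4πR_⋆²σT_⋆⁴ = 4π(1.67×10⁹)² × 5.67×10⁻⁸ × (9510)⁴ = 1.63×10²⁸ W.
S = L/(4πd²) = 3950 W m⁻².
Energy balance: absorbed = emitted ⇒ πR²·S(1−A) = 4πR²·σT_eq⁴, so T_eq⁴ = S(1−A)/(4σ).
T_eq = [3950 × 0.40 / (4 × 5.67×10⁻⁸)]^(1/4) = (6.97×10⁹)^(1/4) = 289 K.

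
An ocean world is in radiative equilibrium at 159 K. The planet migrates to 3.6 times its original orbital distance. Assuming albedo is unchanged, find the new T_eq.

T_eq ∝ L^(1/4) · d^(−1/2).
T′ = 159 / 3.6^(1/2) = 83.8 K.

T_eq ≈ 83.8 K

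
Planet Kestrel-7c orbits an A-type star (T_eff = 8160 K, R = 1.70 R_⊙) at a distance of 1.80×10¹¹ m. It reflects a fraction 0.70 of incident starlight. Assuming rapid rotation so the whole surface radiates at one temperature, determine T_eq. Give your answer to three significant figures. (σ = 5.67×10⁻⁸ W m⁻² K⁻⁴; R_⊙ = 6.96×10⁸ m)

T_eq ≈ 346 K

R_⋆ = 1.70 × 6.96×10⁸ = 1.18×10⁹ m.
L = 4πR_⋆²σT_⋆⁴ = 4π(1.18×10⁹)² × 5.67×10⁻⁸ × (8160)⁴ = 4.42×10²⁷ W.
S = L/(4πd²) = 1.09×10⁴ W m⁻².
Energy balance: absorbed = emitted ⇒ πR²·S(1−A) = 4πR²·σT_eq⁴, so T_eq⁴ = S(1−A)/(4σ).
T_eq = [1.09×10⁴ × 0.30 / (4 × 5.67×10⁻⁸)]^(1/4) = (1.44×10¹⁰)^(1/4) = 346 K.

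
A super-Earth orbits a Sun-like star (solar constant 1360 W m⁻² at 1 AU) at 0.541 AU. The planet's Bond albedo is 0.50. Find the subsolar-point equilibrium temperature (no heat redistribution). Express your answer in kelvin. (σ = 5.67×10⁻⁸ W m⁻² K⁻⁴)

T_ss ≈ 450 K

Flux at 0.541 AU: S = 1360/0.541² = 4650 W m⁻².
At the subsolar point the surface absorbs S(1−A) and emits σT⁴ per unit area — no factor of 4, since only the local patch is in balance.
T = [4650 × 0.50 / 5.67×10⁻⁸]^(1/4) = (4.10×10¹⁰)^(1/4) = 450 K.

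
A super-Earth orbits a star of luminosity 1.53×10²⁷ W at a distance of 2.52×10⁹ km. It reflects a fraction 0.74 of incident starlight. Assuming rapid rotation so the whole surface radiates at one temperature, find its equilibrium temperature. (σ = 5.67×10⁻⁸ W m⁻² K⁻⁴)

d = 2.52×10⁹ km = 2.52×10¹² m.
Flux: S = L/(4πd²) = 1.53×10²⁷/(4π×(2.52×10¹²)²) = 19.2 W m⁻².
Energy balance: absorbed = emitted ⇒ πR²·S(1−A) = 4πR²·σT_eq⁴, so T_eq⁴ = S(1−A)/(4σ).
T_eq = [19.2 × 0.26 / (4 × 5.67×10⁻⁸)]^(1/4) = (2.20×10⁷)^(1/4) = 68.5 K.

T_eq ≈ 68.5 K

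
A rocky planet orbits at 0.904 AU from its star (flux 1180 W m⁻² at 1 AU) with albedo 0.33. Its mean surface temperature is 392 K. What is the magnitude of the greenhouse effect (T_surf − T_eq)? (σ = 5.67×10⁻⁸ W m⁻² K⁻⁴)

S = 1180/0.904² = 1444 W m⁻².
T_eq = [S(1−A)/(4σ)]^(1/4) = [1444×0.67/(4×5.67×10⁻⁸)]^(1/4) = 255.6 K.
ΔT = T_surf − T_eq = 392 − 255.6.

ΔT ≈ 136.4 K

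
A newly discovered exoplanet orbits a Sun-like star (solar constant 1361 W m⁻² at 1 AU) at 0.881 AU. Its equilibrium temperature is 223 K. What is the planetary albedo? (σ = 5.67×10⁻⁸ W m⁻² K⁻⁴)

A ≈ 0.68

Flux at 0.881 AU: S = 1361/0.881² = 1750 W m⁻².
From T_eq⁴ = S(1−A)/(4σ): 1−A = 4σT_eq⁴/S.
1−A = 4 × 5.67×10⁻⁸ × (223)⁴ / 1750 = 0.320.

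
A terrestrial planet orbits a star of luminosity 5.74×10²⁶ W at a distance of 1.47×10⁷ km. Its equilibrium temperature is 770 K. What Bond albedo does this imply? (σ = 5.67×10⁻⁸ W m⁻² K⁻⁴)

A ≈ 0.62

d = 1.47×10⁷ km = 1.47×10¹⁰ m.
Flux: S = L/(4πd²) = 5.74×10²⁶/(4π×(1.47×10¹⁰)²) = 2.11×10⁵ W m⁻².
From T_eq⁴ = S(1−A)/(4σ): 1−A = 4σT_eq⁴/S.
1−A = 4 × 5.67×10⁻⁸ × (770)⁴ / 2.11×10⁵ = 0.377.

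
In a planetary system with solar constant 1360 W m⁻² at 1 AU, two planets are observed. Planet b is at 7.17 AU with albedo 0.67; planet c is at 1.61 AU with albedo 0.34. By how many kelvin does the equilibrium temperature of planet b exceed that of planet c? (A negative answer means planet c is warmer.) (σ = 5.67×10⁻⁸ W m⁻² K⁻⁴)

T_eq = [S₀(1−A)/(4σd²)]^(1/4), so T ∝ (1−A)^(1/4) / √d.
T₁ = [1360×0.33/(4×5.67×10⁻⁸×7.17²)]^(1/4) = 78.77 K.
T₂ = [1360×0.66/(4×5.67×10⁻⁸×1.61²)]^(1/4) = 197.67 K.

ΔT ≈ -118.9 K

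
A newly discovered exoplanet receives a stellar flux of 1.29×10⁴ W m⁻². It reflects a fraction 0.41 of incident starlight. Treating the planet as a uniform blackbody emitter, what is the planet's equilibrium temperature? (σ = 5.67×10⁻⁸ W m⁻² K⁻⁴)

T_eq ≈ 428 K

Energy balance: absorbed = emitted ⇒ πR²·S(1−A) = 4πR²·σT_eq⁴, so T_eq⁴ = S(1−A)/(4σ).
T_eq = [1.29×10⁴ × 0.59 / (4 × 5.67×10⁻⁸)]^(1/4) = (3.36×10¹⁰)^(1/4) = 428 K.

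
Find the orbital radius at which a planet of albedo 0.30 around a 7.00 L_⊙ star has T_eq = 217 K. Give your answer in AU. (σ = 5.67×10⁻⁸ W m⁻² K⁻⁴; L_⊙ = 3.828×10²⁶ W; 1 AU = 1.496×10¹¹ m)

d ≈ 3.64 AU

L = 7.00 × 3.828×10²⁶ = 2.68×10²⁷ W.
From T_eq⁴ = L(1−A)/(16πσd²): d = √[L(1−A)/(16πσT_eq⁴)].
d = √[2.68×10²⁷ × 0.70 / (16π × 5.67×10⁻⁸ × (217)⁴)] = 5.45×10¹¹ m = 3.64 AU.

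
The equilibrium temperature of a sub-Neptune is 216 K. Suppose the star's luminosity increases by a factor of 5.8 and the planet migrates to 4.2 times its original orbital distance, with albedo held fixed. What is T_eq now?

T_eq ≈ 164 K

T_eq ∝ L^(1/4) · d^(−1/2).
T′ = 216 × 5.8^(1/4) / 4.2^(1/2) = 164 K.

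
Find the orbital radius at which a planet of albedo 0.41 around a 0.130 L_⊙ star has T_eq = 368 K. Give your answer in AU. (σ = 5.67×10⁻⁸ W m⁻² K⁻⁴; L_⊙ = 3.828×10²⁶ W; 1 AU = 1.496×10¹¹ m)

d ≈ 0.158 AU

L = 0.130 × 3.828×10²⁶ = 4.98×10²⁵ W.
From T_eq⁴ = L(1−A)/(16πσd²): d = √[L(1−A)/(16πσT_eq⁴)].
d = √[4.98×10²⁵ × 0.59 / (16π × 5.67×10⁻⁸ × (368)⁴)] = 2.37×10¹⁰ m = 0.158 AU.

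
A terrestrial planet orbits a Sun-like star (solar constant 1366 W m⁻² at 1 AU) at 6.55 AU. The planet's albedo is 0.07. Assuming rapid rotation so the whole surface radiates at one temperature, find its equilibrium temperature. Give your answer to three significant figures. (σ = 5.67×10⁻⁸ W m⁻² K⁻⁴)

Flux at 6.55 AU: S = 1366/6.55² = 31.8 W m⁻².
Energy balance: absorbed = emitted ⇒ πR²·S(1−A) = 4πR²·σT_eq⁴, so T_eq⁴ = S(1−A)/(4σ).
T_eq = [31.8 × 0.93 / (4 × 5.67×10⁻⁸)]^(1/4) = (1.31×10⁸)^(1/4) = 107 K.

T_eq ≈ 107 K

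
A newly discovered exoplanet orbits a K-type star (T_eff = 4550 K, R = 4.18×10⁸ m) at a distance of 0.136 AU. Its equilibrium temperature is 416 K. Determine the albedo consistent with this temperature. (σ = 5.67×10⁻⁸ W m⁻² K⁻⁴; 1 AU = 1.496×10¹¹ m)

A ≈ 0.34

d = 0.136 AU = 2.03×10¹⁰ m.
L = 4πR_⋆²σT_⋆⁴ = 4π(4.18×10⁸)² × 5.67×10⁻⁸ × (4550)⁴ = 5.34×10²⁵ W.
S = L/(4πd²) = 1.03×10⁴ W m⁻².
From T_eq⁴ = S(1−A)/(4σ): 1−A = 4σT_eq⁴/S.
1−A = 4 × 5.67×10⁻⁸ × (416)⁴ / 1.03×10⁴ = 0.662.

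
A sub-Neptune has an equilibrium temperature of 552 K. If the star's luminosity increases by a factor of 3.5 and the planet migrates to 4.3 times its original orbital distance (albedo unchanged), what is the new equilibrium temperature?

T_eq ∝ L^(1/4) · d^(−1/2).
T′ = 552 × 3.5^(1/4) / 4.3^(1/2) = 364 K.

T_eq ≈ 364 K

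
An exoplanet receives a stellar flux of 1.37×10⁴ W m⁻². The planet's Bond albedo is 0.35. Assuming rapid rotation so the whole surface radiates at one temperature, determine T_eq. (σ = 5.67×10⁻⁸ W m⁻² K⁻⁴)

Energy balance: absorbed = emitted ⇒ πR²·S(1−A) = 4πR²·σT_eq⁴, so T_eq⁴ = S(1−A)/(4σ).
T_eq = [1.37×10⁴ × 0.65 / (4 × 5.67×10⁻⁸)]^(1/4) = (3.93×10¹⁰)^(1/4) = 445 K.

T_eq ≈ 445 K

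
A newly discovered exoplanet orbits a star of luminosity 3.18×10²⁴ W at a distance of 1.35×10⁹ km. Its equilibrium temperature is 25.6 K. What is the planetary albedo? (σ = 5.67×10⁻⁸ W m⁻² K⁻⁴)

d = 1.35×10⁹ km = 1.35×10¹² m.
Flux: S = L/(4πd²) = 3.18×10²⁴/(4π×(1.35×10¹²)²) = 0.139 W m⁻².
From T_eq⁴ = S(1−A)/(4σ): 1−A = 4σT_eq⁴/S.
1−A = 4 × 5.67×10⁻⁸ × (25.6)⁴ / 0.139 = 0.702.

A ≈ 0.30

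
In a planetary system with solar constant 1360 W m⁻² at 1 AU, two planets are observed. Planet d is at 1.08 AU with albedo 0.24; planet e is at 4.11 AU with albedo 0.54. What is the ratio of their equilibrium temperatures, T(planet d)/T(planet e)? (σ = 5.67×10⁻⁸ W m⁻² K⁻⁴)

T_eq = [S₀(1−A)/(4σd²)]^(1/4), so T ∝ (1−A)^(1/4) / √d.
T₁ = [1360×0.76/(4×5.67×10⁻⁸×1.08²)]^(1/4) = 250.01 K.
T₂ = [1360×0.46/(4×5.67×10⁻⁸×4.11²)]^(1/4) = 113.04 K.

T₁/T₂ ≈ 2.212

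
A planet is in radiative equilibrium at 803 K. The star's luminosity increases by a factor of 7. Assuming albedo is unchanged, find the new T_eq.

T_eq ≈ 1310 K

T_eq ∝ L^(1/4) · d^(−1/2).
T′ = 803 × 7^(1/4) = 1310 K.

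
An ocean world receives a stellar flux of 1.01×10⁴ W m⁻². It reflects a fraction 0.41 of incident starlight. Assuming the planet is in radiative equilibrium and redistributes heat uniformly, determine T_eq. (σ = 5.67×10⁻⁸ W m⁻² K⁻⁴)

Energy balance: absorbed = emitted ⇒ πR²·S(1−A) = 4πR²·σT_eq⁴, so T_eq⁴ = S(1−A)/(4σ).
T_eq = [1.01×10⁴ × 0.59 / (4 × 5.67×10⁻⁸)]^(1/4) = (2.63×10¹⁰)^(1/4) = 403 K.

T_eq ≈ 403 K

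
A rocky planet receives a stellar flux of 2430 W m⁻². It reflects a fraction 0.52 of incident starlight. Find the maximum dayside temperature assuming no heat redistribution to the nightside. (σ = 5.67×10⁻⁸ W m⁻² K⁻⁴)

T_ss ≈ 379 K

With no redistribution each surface element balances locally: S(1−A) = σT⁴.
T = [2430 × 0.48 / 5.67×10⁻⁸]^(1/4) = (2.06×10¹⁰)^(1/4) = 379 K.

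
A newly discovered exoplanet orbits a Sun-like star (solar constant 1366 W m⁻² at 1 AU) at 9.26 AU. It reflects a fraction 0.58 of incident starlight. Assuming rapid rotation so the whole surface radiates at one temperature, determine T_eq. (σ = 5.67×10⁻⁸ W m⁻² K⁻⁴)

T_eq ≈ 73.7 K

Flux at 9.26 AU: S = 1366/9.26² = 15.9 W m⁻².
Energy balance: absorbed = emitted ⇒ πR²·S(1−A) = 4πR²·σT_eq⁴, so T_eq⁴ = S(1−A)/(4σ).
T_eq = [15.9 × 0.42 / (4 × 5.67×10⁻⁸)]^(1/4) = (2.95×10⁷)^(1/4) = 73.7 K.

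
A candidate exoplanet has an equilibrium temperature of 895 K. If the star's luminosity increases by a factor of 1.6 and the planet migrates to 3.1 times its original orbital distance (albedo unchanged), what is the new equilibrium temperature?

T_eq ∝ L^(1/4) · d^(−1/2).
T′ = 895 × 1.6^(1/4) / 3.1^(1/2) = 572 K.

T_eq ≈ 572 K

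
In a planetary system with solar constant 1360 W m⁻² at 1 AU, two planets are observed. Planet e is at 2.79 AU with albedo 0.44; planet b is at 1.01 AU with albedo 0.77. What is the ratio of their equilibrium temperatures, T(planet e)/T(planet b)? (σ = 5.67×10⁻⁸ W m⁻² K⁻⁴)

T_eq = [S₀(1−A)/(4σd²)]^(1/4), so T ∝ (1−A)^(1/4) / √d.
T₁ = [1360×0.56/(4×5.67×10⁻⁸×2.79²)]^(1/4) = 144.12 K.
T₂ = [1360×0.23/(4×5.67×10⁻⁸×1.01²)]^(1/4) = 191.75 K.

T₁/T₂ ≈ 0.752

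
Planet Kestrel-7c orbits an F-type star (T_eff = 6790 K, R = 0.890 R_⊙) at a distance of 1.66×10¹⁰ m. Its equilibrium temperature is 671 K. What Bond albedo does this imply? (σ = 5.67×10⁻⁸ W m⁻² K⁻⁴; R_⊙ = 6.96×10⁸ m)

R_⋆ = 0.890 × 6.96×10⁸ = 6.19×10⁸ m.
L = 4πR_⋆²σT_⋆⁴ = 4π(6.19×10⁸)² × 5.67×10⁻⁸ × (6790)⁴ = 5.81×10²⁶ W.
S = L/(4πd²) = 1.68×10⁵ W m⁻².
From T_eq⁴ = S(1−A)/(4σ): 1−A = 4σT_eq⁴/S.
1−A = 4 × 5.67×10⁻⁸ × (671)⁴ / 1.68×10⁵ = 0.274.

A ≈ 0.73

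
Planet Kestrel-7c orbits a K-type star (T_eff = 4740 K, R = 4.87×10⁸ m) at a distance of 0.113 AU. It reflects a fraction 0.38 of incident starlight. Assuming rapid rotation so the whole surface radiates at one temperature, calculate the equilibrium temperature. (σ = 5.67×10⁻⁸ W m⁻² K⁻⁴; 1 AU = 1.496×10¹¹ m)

d = 0.113 AU = 1.69×10¹⁰ m.
L = 4πR_⋆²σT_⋆⁴ = 4π(4.87×10⁸)² × 5.67×10⁻⁸ × (4740)⁴ = 8.53×10²⁵ W.
S = L/(4πd²) = 2.38×10⁴ W m⁻².
Energy balance: absorbed = emitted ⇒ πR²·S(1−A) = 4πR²·σT_eq⁴, so T_eq⁴ = S(1−A)/(4σ).
T_eq = [2.38×10⁴ × 0.62 / (4 × 5.67×10⁻⁸)]^(1/4) = (6.49×10¹⁰)^(1/4) = 505 K.

T_eq ≈ 505 K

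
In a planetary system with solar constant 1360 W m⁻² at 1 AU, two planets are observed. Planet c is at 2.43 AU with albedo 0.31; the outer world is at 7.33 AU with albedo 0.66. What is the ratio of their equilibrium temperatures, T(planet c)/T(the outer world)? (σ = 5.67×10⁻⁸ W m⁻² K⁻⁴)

T₁/T₂ ≈ 2.073

T_eq = [S₀(1−A)/(4σd²)]^(1/4), so T ∝ (1−A)^(1/4) / √d.
T₁ = [1360×0.69/(4×5.67×10⁻⁸×2.43²)]^(1/4) = 162.70 K.
T₂ = [1360×0.34/(4×5.67×10⁻⁸×7.33²)]^(1/4) = 78.49 K.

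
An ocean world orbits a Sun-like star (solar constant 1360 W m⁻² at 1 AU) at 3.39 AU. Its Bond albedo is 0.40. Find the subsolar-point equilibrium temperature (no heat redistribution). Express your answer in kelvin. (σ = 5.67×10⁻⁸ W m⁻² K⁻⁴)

T_ss ≈ 188 K

Flux at 3.39 AU: S = 1360/3.39² = 118 W m⁻².
At the subsolar point the surface absorbs S(1−A) and emits σT⁴ per unit area — no factor of 4, since only the local patch is in balance.
T = [118 × 0.60 / 5.67×10⁻⁸]^(1/4) = (1.25×10⁹)^(1/4) = 188 K.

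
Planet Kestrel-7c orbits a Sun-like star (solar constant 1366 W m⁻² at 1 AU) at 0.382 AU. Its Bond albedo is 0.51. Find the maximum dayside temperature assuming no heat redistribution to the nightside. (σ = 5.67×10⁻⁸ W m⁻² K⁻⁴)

Flux at 0.382 AU: S = 1366/0.382² = 9360 W m⁻².
With no redistribution each surface element balances locally: S(1−A) = σT⁴.
T = [9360 × 0.49 / 5.67×10⁻⁸]^(1/4) = (8.09×10¹⁰)^(1/4) = 533 K.

T_ss ≈ 533 K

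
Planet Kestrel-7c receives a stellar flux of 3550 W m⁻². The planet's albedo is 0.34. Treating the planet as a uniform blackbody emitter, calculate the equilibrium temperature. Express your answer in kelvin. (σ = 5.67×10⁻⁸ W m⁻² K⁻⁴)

Energy balance: absorbed = emitted ⇒ πR²·S(1−A) = 4πR²·σT_eq⁴, so T_eq⁴ = S(1−A)/(4σ).
T_eq = [3550 × 0.66 / (4 × 5.67×10⁻⁸)]^(1/4) = (1.03×10¹⁰)^(1/4) = 319 K.

T_eq ≈ 319 K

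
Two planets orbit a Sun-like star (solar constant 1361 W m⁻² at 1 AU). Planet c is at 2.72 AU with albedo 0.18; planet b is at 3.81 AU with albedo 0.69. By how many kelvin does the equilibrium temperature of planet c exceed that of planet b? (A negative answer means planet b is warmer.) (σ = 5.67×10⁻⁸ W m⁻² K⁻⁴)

ΔT ≈ 54.2 K

T_eq = [S₀(1−A)/(4σd²)]^(1/4), so T ∝ (1−A)^(1/4) / √d.
T₁ = [1361×0.82/(4×5.67×10⁻⁸×2.72²)]^(1/4) = 160.59 K.
T₂ = [1361×0.31/(4×5.67×10⁻⁸×3.81²)]^(1/4) = 106.40 K.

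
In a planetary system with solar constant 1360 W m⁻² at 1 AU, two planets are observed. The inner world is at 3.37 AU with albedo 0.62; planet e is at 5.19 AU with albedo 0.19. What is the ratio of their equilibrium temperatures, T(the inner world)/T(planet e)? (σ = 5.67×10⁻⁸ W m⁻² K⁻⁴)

T₁/T₂ ≈ 1.027

T_eq = [S₀(1−A)/(4σd²)]^(1/4), so T ∝ (1−A)^(1/4) / √d.
T₁ = [1360×0.38/(4×5.67×10⁻⁸×3.37²)]^(1/4) = 119.02 K.
T₂ = [1360×0.81/(4×5.67×10⁻⁸×5.19²)]^(1/4) = 115.88 K.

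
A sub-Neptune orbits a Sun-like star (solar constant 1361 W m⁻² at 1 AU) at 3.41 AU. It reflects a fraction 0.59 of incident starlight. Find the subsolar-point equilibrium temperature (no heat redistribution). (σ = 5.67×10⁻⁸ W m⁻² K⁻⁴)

Flux at 3.41 AU: S = 1361/3.41² = 117 W m⁻².
At the subsolar point the surface absorbs S(1−A) and emits σT⁴ per unit area — no factor of 4, since only the local patch is in balance.
T = [117 × 0.41 / 5.67×10⁻⁸]^(1/4) = (8.46×10⁸)^(1/4) = 171 K.

T_ss ≈ 171 K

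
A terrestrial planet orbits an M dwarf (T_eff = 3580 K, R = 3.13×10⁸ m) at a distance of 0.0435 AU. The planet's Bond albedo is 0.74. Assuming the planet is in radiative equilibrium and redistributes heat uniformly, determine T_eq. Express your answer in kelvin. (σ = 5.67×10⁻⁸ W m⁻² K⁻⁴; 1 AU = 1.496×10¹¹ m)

T_eq ≈ 396 K

d = 0.0435 AU = 6.51×10⁹ m.
L = 4πR_⋆²σT_⋆⁴ = 4π(3.13×10⁸)² × 5.67×10⁻⁸ × (3580)⁴ = 1.15×10²⁵ W.
S = L/(4πd²) = 2.15×10⁴ W m⁻².
Energy balance: absorbed = emitted ⇒ πR²·S(1−A) = 4πR²·σT_eq⁴, so T_eq⁴ = S(1−A)/(4σ).
T_eq = [2.15×10⁴ × 0.26 / (4 × 5.67×10⁻⁸)]^(1/4) = (2.47×10¹⁰)^(1/4) = 396 K.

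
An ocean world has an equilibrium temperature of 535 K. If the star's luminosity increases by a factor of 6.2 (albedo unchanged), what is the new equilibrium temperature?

T_eq ≈ 844 K

T_eq ∝ L^(1/4) · d^(−1/2).
T′ = 535 × 6.2^(1/4) = 844 K.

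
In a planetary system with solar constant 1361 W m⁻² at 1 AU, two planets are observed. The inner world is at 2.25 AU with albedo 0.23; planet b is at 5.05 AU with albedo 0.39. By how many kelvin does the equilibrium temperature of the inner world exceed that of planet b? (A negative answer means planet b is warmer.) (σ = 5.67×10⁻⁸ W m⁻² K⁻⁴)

ΔT ≈ 64.4 K

T_eq = [S₀(1−A)/(4σd²)]^(1/4), so T ∝ (1−A)^(1/4) / √d.
T₁ = [1361×0.77/(4×5.67×10⁻⁸×2.25²)]^(1/4) = 173.81 K.
T₂ = [1361×0.61/(4×5.67×10⁻⁸×5.05²)]^(1/4) = 109.46 K.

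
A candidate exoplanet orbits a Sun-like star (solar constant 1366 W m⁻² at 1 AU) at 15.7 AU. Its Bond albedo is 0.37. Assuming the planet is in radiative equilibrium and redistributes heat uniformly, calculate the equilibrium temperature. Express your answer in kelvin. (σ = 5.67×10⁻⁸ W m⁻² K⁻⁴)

Flux at 15.7 AU: S = 1366/15.7² = 5.54 W m⁻².
Energy balance: absorbed = emitted ⇒ πR²·S(1−A) = 4πR²·σT_eq⁴, so T_eq⁴ = S(1−A)/(4σ).
T_eq = [5.54 × 0.63 / (4 × 5.67×10⁻⁸)]^(1/4) = (1.54×10⁷)^(1/4) = 62.6 K.

T_eq ≈ 62.6 K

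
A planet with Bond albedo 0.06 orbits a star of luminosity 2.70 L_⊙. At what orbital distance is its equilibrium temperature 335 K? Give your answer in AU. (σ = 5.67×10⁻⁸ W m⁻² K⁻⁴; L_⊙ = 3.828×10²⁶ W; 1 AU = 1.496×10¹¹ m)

d ≈ 1.10 AU

L = 2.70 × 3.828×10²⁶ = 1.03×10²⁷ W.
From T_eq⁴ = L(1−A)/(16πσd²): d = √[L(1−A)/(16πσT_eq⁴)].
d = √[1.03×10²⁷ × 0.94 / (16π × 5.67×10⁻⁸ × (335)⁴)] = 1.65×10¹¹ m = 1.10 AU.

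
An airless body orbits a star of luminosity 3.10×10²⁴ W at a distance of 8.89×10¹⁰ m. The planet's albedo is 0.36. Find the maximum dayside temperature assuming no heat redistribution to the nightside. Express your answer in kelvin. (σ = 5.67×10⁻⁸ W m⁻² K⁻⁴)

T_ss ≈ 137 K

Flux: S = L/(4πd²) = 3.10×10²⁴/(4π×(8.89×10¹⁰)²) = 31.2 W m⁻².
With no redistribution each surface element balances locally: S(1−A) = σT⁴.
T = [31.2 × 0.64 / 5.67×10⁻⁸]^(1/4) = (3.52×10⁸)^(1/4) = 137 K.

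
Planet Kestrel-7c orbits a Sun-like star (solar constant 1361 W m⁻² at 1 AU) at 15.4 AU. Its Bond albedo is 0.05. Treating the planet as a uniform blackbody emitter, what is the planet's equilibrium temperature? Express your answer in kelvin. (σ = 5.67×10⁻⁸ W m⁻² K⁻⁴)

Flux at 15.4 AU: S = 1361/15.4² = 5.74 W m⁻².
Energy balance: absorbed = emitted ⇒ πR²·S(1−A) = 4πR²·σT_eq⁴, so T_eq⁴ = S(1−A)/(4σ).
T_eq = [5.74 × 0.95 / (4 × 5.67×10⁻⁸)]^(1/4) = (2.40×10⁷)^(1/4) = 70.0 K.

T_eq ≈ 70.0 K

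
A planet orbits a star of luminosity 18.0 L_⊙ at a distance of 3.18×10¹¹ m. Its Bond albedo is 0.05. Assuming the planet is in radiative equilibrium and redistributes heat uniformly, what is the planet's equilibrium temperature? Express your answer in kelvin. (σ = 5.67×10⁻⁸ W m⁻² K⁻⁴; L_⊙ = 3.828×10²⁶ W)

T_eq ≈ 388 K

L = 18.0 × 3.828×10²⁶ = 6.89×10²⁷ W.
Flux: S = L/(4πd²) = 6.89×10²⁷/(4π×(3.18×10¹¹)²) = 5420 W m⁻².
Energy balance: absorbed = emitted ⇒ πR²·S(1−A) = 4πR²·σT_eq⁴, so T_eq⁴ = S(1−A)/(4σ).
T_eq = [5420 × 0.95 / (4 × 5.67×10⁻⁸)]^(1/4) = (2.27×10¹⁰)^(1/4) = 388 K.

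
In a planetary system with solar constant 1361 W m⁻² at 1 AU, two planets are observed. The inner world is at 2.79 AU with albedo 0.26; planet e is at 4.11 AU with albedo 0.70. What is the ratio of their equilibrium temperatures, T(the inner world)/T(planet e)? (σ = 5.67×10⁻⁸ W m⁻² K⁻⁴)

T_eq = [S₀(1−A)/(4σd²)]^(1/4), so T ∝ (1−A)^(1/4) / √d.
T₁ = [1361×0.74/(4×5.67×10⁻⁸×2.79²)]^(1/4) = 154.55 K.
T₂ = [1361×0.30/(4×5.67×10⁻⁸×4.11²)]^(1/4) = 101.60 K.

T₁/T₂ ≈ 1.521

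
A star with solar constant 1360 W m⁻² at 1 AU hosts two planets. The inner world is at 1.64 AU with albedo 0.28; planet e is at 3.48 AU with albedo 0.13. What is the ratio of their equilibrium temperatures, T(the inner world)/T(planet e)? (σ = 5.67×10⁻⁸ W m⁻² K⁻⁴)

T₁/T₂ ≈ 1.389

T_eq = [S₀(1−A)/(4σd²)]^(1/4), so T ∝ (1−A)^(1/4) / √d.
T₁ = [1360×0.72/(4×5.67×10⁻⁸×1.64²)]^(1/4) = 200.16 K.
T₂ = [1360×0.87/(4×5.67×10⁻⁸×3.48²)]^(1/4) = 144.07 K.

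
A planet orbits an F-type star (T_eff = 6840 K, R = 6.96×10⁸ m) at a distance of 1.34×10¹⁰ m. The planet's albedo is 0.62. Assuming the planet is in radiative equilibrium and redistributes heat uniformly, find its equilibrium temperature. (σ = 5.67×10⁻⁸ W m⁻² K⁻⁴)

L = 4πR_⋆²σT_⋆⁴ = 4π(6.96×10⁸)² × 5.67×10⁻⁸ × (6840)⁴ = 7.56×10²⁶ W.
S = L/(4πd²) = 3.35×10⁵ W m⁻².
Energy balance: absorbed = emitted ⇒ πR²·S(1−A) = 4πR²·σT_eq⁴, so T_eq⁴ = S(1−A)/(4σ).
T_eq = [3.35×10⁵ × 0.38 / (4 × 5.67×10⁻⁸)]^(1/4) = (5.61×10¹¹)^(1/4) = 865 K.

T_eq ≈ 865 K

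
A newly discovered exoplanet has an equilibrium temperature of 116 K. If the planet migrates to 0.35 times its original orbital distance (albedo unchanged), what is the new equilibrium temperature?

T_eq ≈ 196 K

T_eq ∝ L^(1/4) · d^(−1/2).
T′ = 116 / 0.35^(1/2) = 196 K.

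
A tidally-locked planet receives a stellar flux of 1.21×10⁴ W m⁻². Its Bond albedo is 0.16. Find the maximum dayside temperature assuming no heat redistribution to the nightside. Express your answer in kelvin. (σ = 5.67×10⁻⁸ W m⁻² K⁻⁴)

With no redistribution each surface element balances locally: S(1−A) = σT⁴.
T = [1.21×10⁴ × 0.84 / 5.67×10⁻⁸]^(1/4) = (1.79×10¹¹)^(1/4) = 651 K.

T_ss ≈ 651 K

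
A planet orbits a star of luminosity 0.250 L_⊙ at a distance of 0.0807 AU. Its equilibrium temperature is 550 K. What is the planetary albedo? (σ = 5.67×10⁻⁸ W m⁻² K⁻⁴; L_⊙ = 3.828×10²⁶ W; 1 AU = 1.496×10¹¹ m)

d = 0.0807 AU = 1.21×10¹⁰ m.
L = 0.250 × 3.828×10²⁶ = 9.57×10²⁵ W.
Flux: S = L/(4πd²) = 9.57×10²⁵/(4π×(1.21×10¹⁰)²) = 5.23×10⁴ W m⁻².
From T_eq⁴ = S(1−A)/(4σ): 1−A = 4σT_eq⁴/S.
1−A = 4 × 5.67×10⁻⁸ × (550)⁴ / 5.23×10⁴ = 0.397.

A ≈ 0.60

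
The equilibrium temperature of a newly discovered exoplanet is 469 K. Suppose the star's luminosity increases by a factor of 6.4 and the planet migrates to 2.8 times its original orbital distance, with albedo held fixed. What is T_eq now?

T_eq ∝ L^(1/4) · d^(−1/2).
T′ = 469 × 6.4^(1/4) / 2.8^(1/2) = 446 K.

T_eq ≈ 446 K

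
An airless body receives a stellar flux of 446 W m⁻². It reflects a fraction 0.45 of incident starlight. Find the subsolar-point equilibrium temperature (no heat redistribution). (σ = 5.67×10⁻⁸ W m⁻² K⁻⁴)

At the subsolar point the surface absorbs S(1−A) and emits σT⁴ per unit area — no factor of 4, since only the local patch is in balance.
T = [446 × 0.55 / 5.67×10⁻⁸]^(1/4) = (4.33×10⁹)^(1/4) = 256 K.

T_ss ≈ 256 K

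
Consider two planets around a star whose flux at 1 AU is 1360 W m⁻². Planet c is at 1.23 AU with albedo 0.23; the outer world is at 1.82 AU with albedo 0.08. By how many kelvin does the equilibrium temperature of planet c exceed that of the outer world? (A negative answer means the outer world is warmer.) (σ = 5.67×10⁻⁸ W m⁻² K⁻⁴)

ΔT ≈ 33.0 K

T_eq = [S₀(1−A)/(4σd²)]^(1/4), so T ∝ (1−A)^(1/4) / √d.
T₁ = [1360×0.77/(4×5.67×10⁻⁸×1.23²)]^(1/4) = 235.04 K.
T₂ = [1360×0.92/(4×5.67×10⁻⁸×1.82²)]^(1/4) = 202.02 K.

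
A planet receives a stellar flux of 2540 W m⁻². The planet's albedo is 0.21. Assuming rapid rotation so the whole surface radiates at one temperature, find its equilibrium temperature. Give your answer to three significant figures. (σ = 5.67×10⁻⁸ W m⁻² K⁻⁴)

Energy balance: absorbed = emitted ⇒ πR²·S(1−A) = 4πR²·σT_eq⁴, so T_eq⁴ = S(1−A)/(4σ).
T_eq = [2540 × 0.79 / (4 × 5.67×10⁻⁸)]^(1/4) = (8.85×10⁹)^(1/4) = 307 K.

T_eq ≈ 307 K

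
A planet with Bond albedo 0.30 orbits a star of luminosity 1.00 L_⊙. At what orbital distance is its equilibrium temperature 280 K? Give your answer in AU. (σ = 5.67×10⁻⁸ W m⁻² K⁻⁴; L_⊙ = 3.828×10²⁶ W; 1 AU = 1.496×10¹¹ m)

L = 1.00 × 3.828×10²⁶ = 3.83×10²⁶ W.
From T_eq⁴ = L(1−A)/(16πσd²): d = √[L(1−A)/(16πσT_eq⁴)].
d = √[3.83×10²⁶ × 0.70 / (16π × 5.67×10⁻⁸ × (280)⁴)] = 1.24×10¹¹ m = 0.827 AU.

d ≈ 0.827 AU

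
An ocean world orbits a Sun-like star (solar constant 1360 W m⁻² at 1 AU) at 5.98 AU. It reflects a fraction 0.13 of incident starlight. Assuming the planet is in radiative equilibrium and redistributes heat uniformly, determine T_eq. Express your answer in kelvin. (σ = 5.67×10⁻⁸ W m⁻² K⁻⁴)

Flux at 5.98 AU: S = 1360/5.98² = 38.0 W m⁻².
Energy balance: absorbed = emitted ⇒ πR²·S(1−A) = 4πR²·σT_eq⁴, so T_eq⁴ = S(1−A)/(4σ).
T_eq = [38.0 × 0.87 / (4 × 5.67×10⁻⁸)]^(1/4) = (1.46×10⁸)^(1/4) = 110 K.

T_eq ≈ 110 K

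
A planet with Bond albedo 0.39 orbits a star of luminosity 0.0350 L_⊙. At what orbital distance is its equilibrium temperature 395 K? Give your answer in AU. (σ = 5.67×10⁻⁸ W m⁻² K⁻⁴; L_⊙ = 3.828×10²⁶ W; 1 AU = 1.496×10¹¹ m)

d ≈ 0.0725 AU

L = 0.0350 × 3.828×10²⁶ = 1.34×10²⁵ W.
From T_eq⁴ = L(1−A)/(16πσd²): d = √[L(1−A)/(16πσT_eq⁴)].
d = √[1.34×10²⁵ × 0.61 / (16π × 5.67×10⁻⁸ × (395)⁴)] = 1.09×10¹⁰ m = 0.0725 AU.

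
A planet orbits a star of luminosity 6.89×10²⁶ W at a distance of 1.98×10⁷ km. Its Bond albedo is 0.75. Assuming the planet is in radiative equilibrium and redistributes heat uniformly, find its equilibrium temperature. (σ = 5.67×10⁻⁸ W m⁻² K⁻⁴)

d = 1.98×10⁷ km = 1.98×10¹⁰ m.
Flux: S = L/(4πd²) = 6.89×10²⁶/(4π×(1.98×10¹⁰)²) = 1.40×10⁵ W m⁻².
Energy balance: absorbed = emitted ⇒ πR²·S(1−A) = 4πR²·σT_eq⁴, so T_eq⁴ = S(1−A)/(4σ).
T_eq = [1.40×10⁵ × 0.25 / (4 × 5.67×10⁻⁸)]^(1/4) = (1.54×10¹¹)^(1/4) = 627 K.

T_eq ≈ 627 K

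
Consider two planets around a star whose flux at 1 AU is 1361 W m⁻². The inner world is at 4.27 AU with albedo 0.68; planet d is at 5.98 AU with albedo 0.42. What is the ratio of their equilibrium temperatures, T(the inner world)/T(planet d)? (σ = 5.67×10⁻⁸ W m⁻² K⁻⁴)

T₁/T₂ ≈ 1.020

T_eq = [S₀(1−A)/(4σd²)]^(1/4), so T ∝ (1−A)^(1/4) / √d.
T₁ = [1361×0.32/(4×5.67×10⁻⁸×4.27²)]^(1/4) = 101.30 K.
T₂ = [1361×0.58/(4×5.67×10⁻⁸×5.98²)]^(1/4) = 99.33 K.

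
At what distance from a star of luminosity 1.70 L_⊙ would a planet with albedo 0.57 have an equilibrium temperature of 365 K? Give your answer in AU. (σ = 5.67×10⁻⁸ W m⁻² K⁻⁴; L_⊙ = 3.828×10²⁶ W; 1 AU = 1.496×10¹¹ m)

L = 1.70 × 3.828×10²⁶ = 6.51×10²⁶ W.
From T_eq⁴ = L(1−A)/(16πσd²): d = √[L(1−A)/(16πσT_eq⁴)].
d = √[6.51×10²⁶ × 0.43 / (16π × 5.67×10⁻⁸ × (365)⁴)] = 7.44×10¹⁰ m = 0.497 AU.

d ≈ 0.497 AU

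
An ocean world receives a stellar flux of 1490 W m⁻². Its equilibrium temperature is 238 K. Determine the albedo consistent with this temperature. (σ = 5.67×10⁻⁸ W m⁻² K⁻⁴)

From T_eq⁴ = S(1−A)/(4σ): 1−A = 4σT_eq⁴/S.
1−A = 4 × 5.67×10⁻⁸ × (238)⁴ / 1490 = 0.488.

A ≈ 0.51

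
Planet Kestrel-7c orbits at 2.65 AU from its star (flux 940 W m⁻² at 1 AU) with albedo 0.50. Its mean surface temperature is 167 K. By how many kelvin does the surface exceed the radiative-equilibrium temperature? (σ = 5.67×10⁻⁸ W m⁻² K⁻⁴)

ΔT ≈ 35.9 K

S = 940/2.65² = 133.9 W m⁻².
T_eq = [S(1−A)/(4σ)]^(1/4) = [133.9×0.50/(4×5.67×10⁻⁸)]^(1/4) = 131.1 K.
ΔT = T_surf − T_eq = 167 − 131.1.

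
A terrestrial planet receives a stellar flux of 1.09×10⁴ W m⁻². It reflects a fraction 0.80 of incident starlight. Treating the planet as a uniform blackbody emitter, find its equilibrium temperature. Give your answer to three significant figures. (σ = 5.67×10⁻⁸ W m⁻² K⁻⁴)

T_eq ≈ 313 K

Energy balance: absorbed = emitted ⇒ πR²·S(1−A) = 4πR²·σT_eq⁴, so T_eq⁴ = S(1−A)/(4σ).
T_eq = [1.09×10⁴ × 0.20 / (4 × 5.67×10⁻⁸)]^(1/4) = (9.61×10⁹)^(1/4) = 313 K.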